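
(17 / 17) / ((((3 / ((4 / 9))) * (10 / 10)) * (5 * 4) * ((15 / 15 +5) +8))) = 1/1890 = 0.00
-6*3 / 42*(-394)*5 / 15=394/7 = 56.29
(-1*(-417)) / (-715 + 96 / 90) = -0.58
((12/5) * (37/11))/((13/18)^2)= 143856/9295 = 15.48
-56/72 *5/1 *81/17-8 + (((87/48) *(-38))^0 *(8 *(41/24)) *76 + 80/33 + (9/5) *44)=1022667/935 = 1093.76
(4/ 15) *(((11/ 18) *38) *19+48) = 17612/135 = 130.46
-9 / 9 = -1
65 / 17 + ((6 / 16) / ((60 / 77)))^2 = 1764793/435200 = 4.06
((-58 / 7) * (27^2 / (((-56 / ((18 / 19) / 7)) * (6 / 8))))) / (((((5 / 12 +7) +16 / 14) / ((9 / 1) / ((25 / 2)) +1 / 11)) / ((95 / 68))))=84859974/32940985 = 2.58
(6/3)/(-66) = -1/33 = -0.03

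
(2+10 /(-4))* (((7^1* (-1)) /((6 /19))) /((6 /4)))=133/18 = 7.39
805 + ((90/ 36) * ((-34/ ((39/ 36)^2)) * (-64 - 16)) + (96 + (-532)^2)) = 48962525/169 = 289719.08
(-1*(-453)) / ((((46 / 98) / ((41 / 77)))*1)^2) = 37313157/64009 = 582.94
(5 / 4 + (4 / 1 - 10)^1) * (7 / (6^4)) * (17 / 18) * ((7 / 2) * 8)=-15827/23328 = -0.68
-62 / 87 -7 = -671/87 = -7.71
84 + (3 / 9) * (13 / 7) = 1777/21 = 84.62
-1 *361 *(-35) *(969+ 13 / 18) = 220543925/18 = 12252440.28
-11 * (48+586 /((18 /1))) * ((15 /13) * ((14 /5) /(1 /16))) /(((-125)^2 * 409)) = -71456/9969375 = -0.01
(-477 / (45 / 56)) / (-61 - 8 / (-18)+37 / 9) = 6678/635 = 10.52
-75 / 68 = -1.10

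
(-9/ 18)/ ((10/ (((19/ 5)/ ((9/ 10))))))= -19/90 = -0.21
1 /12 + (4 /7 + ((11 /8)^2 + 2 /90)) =51763/20160 = 2.57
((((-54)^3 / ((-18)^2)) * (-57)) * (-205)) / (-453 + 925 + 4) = -2839455/238 = -11930.48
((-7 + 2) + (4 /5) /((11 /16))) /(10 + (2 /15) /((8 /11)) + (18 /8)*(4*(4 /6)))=-2532/10681 = -0.24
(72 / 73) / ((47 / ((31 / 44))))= 558/37741 = 0.01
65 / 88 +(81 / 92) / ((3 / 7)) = 5653/2024 = 2.79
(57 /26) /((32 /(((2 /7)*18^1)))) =0.35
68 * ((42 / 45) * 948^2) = 57037747.20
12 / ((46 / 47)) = 282/23 = 12.26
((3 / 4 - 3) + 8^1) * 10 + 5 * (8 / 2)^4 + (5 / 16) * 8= 1340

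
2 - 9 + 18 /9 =-5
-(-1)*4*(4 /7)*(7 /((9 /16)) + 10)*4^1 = 12928/63 = 205.21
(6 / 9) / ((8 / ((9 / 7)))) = 3/28 = 0.11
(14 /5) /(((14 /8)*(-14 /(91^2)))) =-4732/5 = -946.40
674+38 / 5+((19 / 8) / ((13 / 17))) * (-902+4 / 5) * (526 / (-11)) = 134520.83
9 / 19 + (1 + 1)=47/19 = 2.47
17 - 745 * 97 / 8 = -72129/8 = -9016.12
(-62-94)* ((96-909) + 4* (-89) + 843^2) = -110678880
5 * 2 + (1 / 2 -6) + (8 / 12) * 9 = 21/2 = 10.50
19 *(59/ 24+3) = 2489/24 = 103.71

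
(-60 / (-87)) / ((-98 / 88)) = -880/1421 = -0.62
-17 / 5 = -3.40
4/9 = 0.44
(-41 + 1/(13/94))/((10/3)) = -1317/130 = -10.13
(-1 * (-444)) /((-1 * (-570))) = 74/95 = 0.78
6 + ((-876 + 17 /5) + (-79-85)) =-5153/5 = -1030.60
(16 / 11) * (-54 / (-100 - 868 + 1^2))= 864/10637 = 0.08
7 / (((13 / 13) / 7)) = 49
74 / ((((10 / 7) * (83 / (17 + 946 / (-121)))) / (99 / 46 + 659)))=795573667/209990 = 3788.63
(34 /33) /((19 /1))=34/627 = 0.05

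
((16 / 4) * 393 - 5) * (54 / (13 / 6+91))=507708/559 = 908.24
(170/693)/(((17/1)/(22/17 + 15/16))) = 3035/94248 = 0.03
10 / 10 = 1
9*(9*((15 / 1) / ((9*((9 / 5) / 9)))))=675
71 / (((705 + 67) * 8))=71/6176 = 0.01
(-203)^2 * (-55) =-2266495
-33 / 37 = -0.89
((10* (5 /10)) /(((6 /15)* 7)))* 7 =25/2 = 12.50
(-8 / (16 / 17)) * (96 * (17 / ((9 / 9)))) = -13872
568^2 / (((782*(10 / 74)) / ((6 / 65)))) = 35811264/127075 = 281.81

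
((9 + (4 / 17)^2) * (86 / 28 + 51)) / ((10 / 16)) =7924276/10115 = 783.42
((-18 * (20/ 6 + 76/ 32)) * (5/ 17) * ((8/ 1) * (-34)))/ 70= 117.43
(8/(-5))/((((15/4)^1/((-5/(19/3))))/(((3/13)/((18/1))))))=16/3705 = 0.00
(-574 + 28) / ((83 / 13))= -7098/83 = -85.52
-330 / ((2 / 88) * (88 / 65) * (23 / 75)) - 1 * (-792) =-786159/23 = -34180.83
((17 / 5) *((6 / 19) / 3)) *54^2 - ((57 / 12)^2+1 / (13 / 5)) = 1020.67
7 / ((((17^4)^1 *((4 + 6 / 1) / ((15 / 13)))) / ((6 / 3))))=21/1085773 = 0.00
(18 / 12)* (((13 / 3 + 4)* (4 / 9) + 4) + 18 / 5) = 763/45 = 16.96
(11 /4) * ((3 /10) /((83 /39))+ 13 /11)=12077/3320 = 3.64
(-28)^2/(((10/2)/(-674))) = -528416/5 = -105683.20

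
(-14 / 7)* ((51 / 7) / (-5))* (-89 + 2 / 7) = -63342/245 = -258.54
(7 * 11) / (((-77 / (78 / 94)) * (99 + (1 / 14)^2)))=-7644/912035 = -0.01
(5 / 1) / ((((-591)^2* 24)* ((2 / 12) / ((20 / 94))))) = 25/32832414 = 0.00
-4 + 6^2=32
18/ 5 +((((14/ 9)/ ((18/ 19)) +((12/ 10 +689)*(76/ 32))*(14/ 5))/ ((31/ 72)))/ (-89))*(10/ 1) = -148316734/124155 = -1194.61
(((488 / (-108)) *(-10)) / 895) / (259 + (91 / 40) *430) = 976/23918517 = 0.00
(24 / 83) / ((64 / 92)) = 69/166 = 0.42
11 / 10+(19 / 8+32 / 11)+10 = 7209/440 = 16.38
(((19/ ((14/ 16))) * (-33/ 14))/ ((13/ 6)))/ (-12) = 1254/637 = 1.97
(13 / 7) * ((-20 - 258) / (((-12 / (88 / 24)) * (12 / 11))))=218647/1512 = 144.61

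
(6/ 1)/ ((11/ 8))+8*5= 488/11 = 44.36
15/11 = 1.36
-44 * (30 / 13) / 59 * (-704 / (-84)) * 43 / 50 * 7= -332992/3835 = -86.83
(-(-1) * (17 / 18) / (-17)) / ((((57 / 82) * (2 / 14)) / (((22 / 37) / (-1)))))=6314/18981 = 0.33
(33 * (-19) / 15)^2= 1747.24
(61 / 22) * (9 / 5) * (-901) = -494649/110 = -4496.81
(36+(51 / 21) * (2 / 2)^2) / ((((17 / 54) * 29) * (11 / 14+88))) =29052/612799 = 0.05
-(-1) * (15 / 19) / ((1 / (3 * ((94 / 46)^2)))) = 99405/10051 = 9.89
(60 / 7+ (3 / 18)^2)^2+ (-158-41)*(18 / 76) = 32354059/1206576 = 26.81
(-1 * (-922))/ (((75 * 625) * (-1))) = -0.02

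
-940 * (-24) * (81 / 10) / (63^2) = 2256/49 = 46.04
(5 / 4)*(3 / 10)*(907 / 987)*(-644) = -20861/94 = -221.93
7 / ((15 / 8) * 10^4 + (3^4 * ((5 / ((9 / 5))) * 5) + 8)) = 7/19883 = 0.00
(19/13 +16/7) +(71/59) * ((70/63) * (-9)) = -8.29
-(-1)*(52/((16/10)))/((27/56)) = 1820/27 = 67.41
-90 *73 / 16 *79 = -259515/8 = -32439.38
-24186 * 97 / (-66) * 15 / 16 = 5865105/176 = 33324.46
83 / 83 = 1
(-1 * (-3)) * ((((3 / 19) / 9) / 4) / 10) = 1/760 = 0.00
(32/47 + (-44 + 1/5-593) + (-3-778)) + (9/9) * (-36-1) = -341718/235 = -1454.12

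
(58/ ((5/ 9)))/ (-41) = -522/205 = -2.55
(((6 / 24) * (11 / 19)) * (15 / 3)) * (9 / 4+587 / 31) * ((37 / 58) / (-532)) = -5345945/290786944 = -0.02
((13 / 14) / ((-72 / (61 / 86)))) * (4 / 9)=-793/195048 = 0.00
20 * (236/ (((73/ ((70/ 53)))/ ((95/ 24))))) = 3923500/11607 = 338.03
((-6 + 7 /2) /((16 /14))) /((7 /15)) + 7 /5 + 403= 31977/80 = 399.71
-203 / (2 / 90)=-9135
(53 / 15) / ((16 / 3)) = 53/80 = 0.66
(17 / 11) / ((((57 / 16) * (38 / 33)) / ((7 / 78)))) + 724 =10193672/14079 = 724.03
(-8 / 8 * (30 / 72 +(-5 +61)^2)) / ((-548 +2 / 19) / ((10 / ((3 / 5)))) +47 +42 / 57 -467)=3575515/515436 = 6.94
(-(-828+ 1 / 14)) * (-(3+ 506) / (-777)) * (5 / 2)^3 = 737477375/87024 = 8474.41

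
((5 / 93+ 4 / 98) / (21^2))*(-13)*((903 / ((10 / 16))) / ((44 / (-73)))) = 35175634/5263335 = 6.68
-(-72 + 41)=31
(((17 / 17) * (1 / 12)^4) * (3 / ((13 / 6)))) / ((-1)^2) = 1/14976 = 0.00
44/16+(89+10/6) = 93.42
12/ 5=2.40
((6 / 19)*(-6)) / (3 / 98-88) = 0.02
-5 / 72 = -0.07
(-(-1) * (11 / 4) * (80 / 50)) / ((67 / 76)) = 1672/335 = 4.99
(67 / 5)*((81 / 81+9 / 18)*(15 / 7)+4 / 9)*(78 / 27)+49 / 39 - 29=4197413/36855 = 113.89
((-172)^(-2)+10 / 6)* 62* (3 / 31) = 147923/14792 = 10.00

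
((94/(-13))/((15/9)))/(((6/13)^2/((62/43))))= -18941/645 = -29.37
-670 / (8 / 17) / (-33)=5695/132 = 43.14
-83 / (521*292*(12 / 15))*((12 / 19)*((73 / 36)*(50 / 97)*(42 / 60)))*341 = -4953025/46089744 = -0.11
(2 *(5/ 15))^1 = 2/3 = 0.67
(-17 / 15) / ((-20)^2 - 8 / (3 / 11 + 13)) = -1241/437340 = 0.00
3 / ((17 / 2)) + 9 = 159/17 = 9.35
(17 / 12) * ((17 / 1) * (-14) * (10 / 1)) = -10115/3 = -3371.67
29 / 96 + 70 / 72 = 367/288 = 1.27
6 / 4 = 3/2 = 1.50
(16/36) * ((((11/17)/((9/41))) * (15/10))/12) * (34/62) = 0.09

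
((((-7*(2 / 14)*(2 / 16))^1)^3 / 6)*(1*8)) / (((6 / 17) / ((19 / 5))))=-323/11520 = -0.03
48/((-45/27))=-144/5 = -28.80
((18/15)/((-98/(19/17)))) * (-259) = 3.54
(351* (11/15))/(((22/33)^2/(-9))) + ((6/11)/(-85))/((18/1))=-58482571/11220 = -5212.35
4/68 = 1/17 = 0.06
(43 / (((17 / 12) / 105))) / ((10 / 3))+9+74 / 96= 788165/816 = 965.89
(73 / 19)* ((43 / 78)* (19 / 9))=3139/702 = 4.47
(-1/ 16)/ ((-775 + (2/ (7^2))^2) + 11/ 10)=12005/148650392 = 0.00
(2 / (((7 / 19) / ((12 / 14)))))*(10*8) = 18240/49 = 372.24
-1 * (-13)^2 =-169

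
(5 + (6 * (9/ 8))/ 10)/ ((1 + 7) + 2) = 227/400 = 0.57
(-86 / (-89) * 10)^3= 636056000/704969 = 902.25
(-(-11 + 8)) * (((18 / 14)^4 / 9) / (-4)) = -2187/9604 = -0.23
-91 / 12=-7.58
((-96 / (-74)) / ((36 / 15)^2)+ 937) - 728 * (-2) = 265648/111 = 2393.23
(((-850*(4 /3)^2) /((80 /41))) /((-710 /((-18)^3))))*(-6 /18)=2120.45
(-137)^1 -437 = -574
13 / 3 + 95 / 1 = 298/3 = 99.33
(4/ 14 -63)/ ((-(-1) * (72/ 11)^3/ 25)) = -14607725/2612736 = -5.59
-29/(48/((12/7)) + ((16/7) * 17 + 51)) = -203/825 = -0.25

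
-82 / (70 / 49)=-57.40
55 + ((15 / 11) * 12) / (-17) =10105/187 = 54.04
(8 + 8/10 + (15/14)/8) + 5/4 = 5703/560 = 10.18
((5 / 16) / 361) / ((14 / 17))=85/80864 = 0.00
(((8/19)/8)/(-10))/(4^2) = -1/3040 = 0.00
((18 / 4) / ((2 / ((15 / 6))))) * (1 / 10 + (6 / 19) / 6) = 0.86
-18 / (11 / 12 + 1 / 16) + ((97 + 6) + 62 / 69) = 277327/3243 = 85.52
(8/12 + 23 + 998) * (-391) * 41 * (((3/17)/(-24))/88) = 2890295/2112 = 1368.51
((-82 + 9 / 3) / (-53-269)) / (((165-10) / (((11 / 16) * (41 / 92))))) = 35629/73467520 = 0.00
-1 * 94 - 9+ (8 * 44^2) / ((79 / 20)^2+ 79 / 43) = 235497411/299963 = 785.09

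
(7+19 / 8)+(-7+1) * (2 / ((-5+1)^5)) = 2403/256 = 9.39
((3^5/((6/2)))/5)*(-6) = -486/5 = -97.20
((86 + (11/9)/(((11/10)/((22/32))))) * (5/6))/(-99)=-31235/42768 = -0.73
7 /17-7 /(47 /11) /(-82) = 28287/65518 = 0.43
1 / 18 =0.06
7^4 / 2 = 2401/2 = 1200.50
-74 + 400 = 326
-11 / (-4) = 11/4 = 2.75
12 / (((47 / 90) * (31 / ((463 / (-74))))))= -250020/53909 = -4.64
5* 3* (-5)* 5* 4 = -1500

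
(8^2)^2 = 4096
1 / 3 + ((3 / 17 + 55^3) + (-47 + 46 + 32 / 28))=59396108/357 = 166375.65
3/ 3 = 1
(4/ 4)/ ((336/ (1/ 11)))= 1/3696 = 0.00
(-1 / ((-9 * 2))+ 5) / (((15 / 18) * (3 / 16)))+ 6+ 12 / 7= 12622/315 = 40.07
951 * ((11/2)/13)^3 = 1265781/17576 = 72.02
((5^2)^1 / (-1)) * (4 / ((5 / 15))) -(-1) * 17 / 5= -1483/5 = -296.60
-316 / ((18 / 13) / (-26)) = 53404/9 = 5933.78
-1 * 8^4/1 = -4096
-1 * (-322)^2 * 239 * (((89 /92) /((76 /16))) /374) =-47944834/3553 = -13494.18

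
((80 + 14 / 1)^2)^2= 78074896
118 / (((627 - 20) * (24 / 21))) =413/2428 = 0.17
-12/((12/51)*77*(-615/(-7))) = -17/2255 = -0.01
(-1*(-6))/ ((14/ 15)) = 6.43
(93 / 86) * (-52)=-2418/43 = -56.23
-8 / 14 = -4/7 = -0.57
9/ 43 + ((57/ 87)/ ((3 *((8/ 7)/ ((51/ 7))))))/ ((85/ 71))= 68447/49880 = 1.37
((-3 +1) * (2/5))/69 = -0.01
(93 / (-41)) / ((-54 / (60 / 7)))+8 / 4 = 2032/861 = 2.36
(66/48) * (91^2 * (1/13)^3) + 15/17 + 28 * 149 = 7386819/1768 = 4178.07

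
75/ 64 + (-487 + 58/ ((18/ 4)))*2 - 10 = -957.05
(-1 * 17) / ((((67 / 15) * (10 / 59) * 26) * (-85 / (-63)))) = -11151/17420 = -0.64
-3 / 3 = -1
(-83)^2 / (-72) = -6889/72 = -95.68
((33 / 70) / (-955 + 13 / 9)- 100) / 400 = -60074297/240296000 = -0.25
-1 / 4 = -0.25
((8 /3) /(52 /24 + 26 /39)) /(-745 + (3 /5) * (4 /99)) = -2640/2089657 = 0.00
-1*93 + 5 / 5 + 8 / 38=-1744/19 = -91.79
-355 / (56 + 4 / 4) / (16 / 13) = -4615/912 = -5.06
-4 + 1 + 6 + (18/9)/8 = 13/4 = 3.25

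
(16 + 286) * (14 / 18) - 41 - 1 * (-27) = 1988/9 = 220.89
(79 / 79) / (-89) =-1/89 = -0.01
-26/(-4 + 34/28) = 28/3 = 9.33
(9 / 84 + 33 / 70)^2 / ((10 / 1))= 6561/196000 = 0.03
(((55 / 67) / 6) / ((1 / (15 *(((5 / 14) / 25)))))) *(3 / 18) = 55/11256 = 0.00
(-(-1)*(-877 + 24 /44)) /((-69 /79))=761639/759 = 1003.48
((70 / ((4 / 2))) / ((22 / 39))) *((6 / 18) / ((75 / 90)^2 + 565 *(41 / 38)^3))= 1728468/59367209 = 0.03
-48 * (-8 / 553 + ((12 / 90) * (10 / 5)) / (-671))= 1323712/1855315 = 0.71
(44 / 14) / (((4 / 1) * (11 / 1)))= 1/14 = 0.07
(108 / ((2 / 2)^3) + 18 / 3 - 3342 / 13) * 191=-355260/13 = -27327.69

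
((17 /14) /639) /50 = 17/447300 = 0.00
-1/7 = -0.14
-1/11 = -0.09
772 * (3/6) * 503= 194158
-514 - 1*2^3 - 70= -592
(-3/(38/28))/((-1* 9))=14/57 = 0.25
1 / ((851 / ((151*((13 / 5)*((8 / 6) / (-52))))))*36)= -151/459540 = 0.00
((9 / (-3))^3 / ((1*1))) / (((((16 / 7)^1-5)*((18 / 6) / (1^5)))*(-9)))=-7/19 = -0.37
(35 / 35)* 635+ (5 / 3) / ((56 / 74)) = 53525/84 = 637.20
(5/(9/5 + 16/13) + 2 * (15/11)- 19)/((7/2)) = -63376/15169 = -4.18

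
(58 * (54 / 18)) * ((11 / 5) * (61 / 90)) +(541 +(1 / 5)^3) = 300173/375 = 800.46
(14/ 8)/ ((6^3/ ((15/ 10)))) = 7/576 = 0.01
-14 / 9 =-1.56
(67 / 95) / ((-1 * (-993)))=67/94335 = 0.00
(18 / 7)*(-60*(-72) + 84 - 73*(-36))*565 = 71515440/7 = 10216491.43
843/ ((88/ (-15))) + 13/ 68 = -214679/1496 = -143.50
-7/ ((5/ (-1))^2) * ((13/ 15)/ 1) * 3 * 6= -546/125 = -4.37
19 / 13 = 1.46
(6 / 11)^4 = 1296/14641 = 0.09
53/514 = 0.10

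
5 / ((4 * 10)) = 1/8 = 0.12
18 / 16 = 9/8 = 1.12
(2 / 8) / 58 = 1/232 = 0.00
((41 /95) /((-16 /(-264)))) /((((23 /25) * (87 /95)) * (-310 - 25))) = -2255/89378 = -0.03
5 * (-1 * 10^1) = -50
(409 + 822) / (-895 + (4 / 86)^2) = -2276119/1654851 = -1.38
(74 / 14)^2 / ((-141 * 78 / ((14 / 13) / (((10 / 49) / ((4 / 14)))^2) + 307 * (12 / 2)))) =-4.68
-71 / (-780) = 71/780 = 0.09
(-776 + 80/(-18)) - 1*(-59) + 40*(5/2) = -621.44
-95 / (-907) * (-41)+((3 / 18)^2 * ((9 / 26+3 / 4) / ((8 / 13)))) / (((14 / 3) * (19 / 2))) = -3489013/812672 = -4.29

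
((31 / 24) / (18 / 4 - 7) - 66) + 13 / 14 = -65.59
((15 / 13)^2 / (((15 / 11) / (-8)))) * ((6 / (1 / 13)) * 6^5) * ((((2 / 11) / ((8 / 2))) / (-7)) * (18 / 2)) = 276859.78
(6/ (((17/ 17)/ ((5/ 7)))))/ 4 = 15/14 = 1.07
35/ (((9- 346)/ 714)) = -24990/337 = -74.15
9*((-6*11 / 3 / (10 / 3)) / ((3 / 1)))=-99/5 = -19.80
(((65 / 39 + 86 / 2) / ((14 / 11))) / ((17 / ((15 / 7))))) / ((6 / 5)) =18425/4998 = 3.69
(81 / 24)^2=729/64 = 11.39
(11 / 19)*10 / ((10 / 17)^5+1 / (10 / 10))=156184270/28877283 = 5.41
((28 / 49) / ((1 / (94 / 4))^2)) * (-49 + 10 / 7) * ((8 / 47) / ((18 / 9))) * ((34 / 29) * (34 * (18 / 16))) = -81416502/1421 = -57295.22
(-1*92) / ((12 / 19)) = -437/3 = -145.67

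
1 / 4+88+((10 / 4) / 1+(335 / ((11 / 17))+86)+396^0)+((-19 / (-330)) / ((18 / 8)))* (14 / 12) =12393937/17820 = 695.51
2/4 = 1/2 = 0.50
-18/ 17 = -1.06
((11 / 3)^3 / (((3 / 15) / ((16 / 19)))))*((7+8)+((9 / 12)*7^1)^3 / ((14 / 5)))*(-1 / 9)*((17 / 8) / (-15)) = 217.86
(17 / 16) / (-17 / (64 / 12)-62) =-17/1043 = -0.02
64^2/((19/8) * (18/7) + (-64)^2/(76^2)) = 41402368/68899 = 600.91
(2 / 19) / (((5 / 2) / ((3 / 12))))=1/95 = 0.01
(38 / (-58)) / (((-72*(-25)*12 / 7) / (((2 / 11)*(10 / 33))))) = -133/11369160 = 0.00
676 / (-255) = -676/255 = -2.65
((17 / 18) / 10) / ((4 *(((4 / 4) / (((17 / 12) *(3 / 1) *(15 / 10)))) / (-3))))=-289/640 = -0.45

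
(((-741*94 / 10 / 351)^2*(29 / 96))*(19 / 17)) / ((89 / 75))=439394399/3921696 = 112.04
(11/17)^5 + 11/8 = 16906835/11358856 = 1.49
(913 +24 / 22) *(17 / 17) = 10055/11 = 914.09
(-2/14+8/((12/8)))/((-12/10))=-545/126 = -4.33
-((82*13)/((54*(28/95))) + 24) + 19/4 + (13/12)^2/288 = -25031009/290304 = -86.22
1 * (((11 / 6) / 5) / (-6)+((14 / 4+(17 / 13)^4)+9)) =15.36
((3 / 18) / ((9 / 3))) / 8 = 1/144 = 0.01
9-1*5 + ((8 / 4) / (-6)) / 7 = 3.95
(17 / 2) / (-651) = -17/1302 = -0.01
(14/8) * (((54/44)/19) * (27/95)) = 5103/158840 = 0.03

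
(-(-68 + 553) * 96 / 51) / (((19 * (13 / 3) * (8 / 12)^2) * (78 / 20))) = -349200/54587 = -6.40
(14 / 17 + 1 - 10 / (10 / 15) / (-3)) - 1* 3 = 65/17 = 3.82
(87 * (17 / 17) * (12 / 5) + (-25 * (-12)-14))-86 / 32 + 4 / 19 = 748331/1520 = 492.32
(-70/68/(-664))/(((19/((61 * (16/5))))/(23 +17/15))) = 154574/402135 = 0.38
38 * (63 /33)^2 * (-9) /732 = -25137/14762 = -1.70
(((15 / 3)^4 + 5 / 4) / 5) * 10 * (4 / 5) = 1002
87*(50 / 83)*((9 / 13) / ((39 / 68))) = 887400/14027 = 63.26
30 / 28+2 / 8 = 37/28 = 1.32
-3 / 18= -0.17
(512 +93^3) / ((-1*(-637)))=1263.53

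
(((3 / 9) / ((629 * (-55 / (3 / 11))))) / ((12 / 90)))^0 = 1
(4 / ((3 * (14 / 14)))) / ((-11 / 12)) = -16/11 = -1.45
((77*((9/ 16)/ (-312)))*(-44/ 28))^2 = 131769/2768896 = 0.05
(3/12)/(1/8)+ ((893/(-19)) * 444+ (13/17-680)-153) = -368870/17 = -21698.24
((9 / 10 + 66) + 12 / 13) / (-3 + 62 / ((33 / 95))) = 290961/752830 = 0.39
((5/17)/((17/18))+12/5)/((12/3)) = 1959/2890 = 0.68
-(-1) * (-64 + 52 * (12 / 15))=-22.40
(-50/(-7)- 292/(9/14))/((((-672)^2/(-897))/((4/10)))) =4210817/11854080 = 0.36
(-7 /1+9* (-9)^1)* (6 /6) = -88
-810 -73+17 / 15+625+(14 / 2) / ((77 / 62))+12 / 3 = -40793/165 = -247.23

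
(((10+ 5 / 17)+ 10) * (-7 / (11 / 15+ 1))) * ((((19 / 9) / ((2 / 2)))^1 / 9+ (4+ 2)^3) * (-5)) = 352489375/3978 = 88609.70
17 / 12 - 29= -331/12 = -27.58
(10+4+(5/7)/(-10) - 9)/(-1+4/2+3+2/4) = 23/21 = 1.10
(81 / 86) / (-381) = -27/10922 = 0.00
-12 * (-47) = 564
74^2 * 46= 251896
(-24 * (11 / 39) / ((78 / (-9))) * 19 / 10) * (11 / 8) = 6897/3380 = 2.04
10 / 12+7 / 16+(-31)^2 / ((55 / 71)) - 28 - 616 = 1578283/2640 = 597.83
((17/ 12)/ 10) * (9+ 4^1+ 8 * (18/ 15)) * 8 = 1921/75 = 25.61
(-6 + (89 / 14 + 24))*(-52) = -8866/7 = -1266.57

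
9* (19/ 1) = 171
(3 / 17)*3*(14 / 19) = 126/323 = 0.39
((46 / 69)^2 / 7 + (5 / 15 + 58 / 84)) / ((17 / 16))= 1096/1071 = 1.02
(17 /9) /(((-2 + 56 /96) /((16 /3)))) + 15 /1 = 71/9 = 7.89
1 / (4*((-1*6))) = -1/24 = -0.04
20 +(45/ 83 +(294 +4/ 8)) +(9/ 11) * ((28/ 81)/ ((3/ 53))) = 15778553/49302 = 320.04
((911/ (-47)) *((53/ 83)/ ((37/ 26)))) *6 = -7532148/144337 = -52.18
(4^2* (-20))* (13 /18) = -2080/9 = -231.11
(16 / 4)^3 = 64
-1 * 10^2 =-100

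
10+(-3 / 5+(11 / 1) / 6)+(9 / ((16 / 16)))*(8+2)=3037/30 = 101.23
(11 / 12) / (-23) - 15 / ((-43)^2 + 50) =-927/19412 = -0.05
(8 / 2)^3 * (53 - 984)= -59584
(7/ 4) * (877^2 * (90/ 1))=242275635/2 = 121137817.50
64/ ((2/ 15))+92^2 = 8944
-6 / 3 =-2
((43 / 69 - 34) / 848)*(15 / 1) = -11515/19504 = -0.59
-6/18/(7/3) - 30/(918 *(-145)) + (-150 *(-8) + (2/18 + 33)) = 38294768/31059 = 1232.97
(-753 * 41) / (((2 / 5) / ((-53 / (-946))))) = -4324.18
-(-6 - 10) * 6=96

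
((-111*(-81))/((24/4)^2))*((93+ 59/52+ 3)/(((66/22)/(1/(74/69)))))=3136671/416 = 7540.07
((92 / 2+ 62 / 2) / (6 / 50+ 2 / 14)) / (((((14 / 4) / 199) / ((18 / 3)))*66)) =1514.13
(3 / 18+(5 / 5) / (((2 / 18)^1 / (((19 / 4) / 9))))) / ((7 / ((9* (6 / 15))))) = 177/70 = 2.53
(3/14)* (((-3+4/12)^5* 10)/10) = -16384/567 = -28.90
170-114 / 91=15356/91 = 168.75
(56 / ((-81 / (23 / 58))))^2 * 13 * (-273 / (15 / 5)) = -490632688/5517801 = -88.92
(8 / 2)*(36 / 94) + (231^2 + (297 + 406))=2541080/47 = 54065.53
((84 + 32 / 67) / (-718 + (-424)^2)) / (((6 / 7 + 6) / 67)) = 9905/2148696 = 0.00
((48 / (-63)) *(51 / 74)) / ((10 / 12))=-816/1295 = -0.63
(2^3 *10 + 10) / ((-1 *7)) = -90/7 = -12.86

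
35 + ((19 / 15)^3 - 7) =101359/3375 = 30.03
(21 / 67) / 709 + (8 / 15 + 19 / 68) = 39401407/48453060 = 0.81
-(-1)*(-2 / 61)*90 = -2.95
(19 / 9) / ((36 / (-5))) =-95/324 = -0.29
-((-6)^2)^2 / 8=-162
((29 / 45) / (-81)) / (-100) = 29/364500 = 0.00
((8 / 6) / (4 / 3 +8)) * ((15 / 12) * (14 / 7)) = 5/14 = 0.36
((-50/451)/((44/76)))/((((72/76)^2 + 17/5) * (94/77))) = -6001625/164425129 = -0.04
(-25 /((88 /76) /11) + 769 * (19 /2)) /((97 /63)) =445284/97 = 4590.56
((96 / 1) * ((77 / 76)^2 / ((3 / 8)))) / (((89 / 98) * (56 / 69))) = 11454828/32129 = 356.53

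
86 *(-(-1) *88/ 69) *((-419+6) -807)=-9232960/69 = -133811.01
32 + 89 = 121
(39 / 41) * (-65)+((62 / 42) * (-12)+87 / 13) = -271808/3731 = -72.85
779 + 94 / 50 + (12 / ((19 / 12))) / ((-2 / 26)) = 324118/475 = 682.35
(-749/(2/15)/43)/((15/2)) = -749/43 = -17.42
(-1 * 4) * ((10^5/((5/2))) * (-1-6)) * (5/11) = 509090.91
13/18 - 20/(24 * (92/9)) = 1061/1656 = 0.64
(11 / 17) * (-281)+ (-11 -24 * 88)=-39182/17 = -2304.82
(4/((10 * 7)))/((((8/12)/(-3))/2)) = -18/35 = -0.51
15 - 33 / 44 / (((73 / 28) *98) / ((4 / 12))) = 15329/1022 = 15.00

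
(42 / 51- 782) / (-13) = 13280/221 = 60.09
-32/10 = -16/5 = -3.20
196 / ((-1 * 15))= -196/15 = -13.07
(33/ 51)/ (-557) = -11/9469 = 0.00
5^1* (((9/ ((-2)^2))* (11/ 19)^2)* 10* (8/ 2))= 54450/361 = 150.83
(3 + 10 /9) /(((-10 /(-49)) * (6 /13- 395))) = -23569/461610 = -0.05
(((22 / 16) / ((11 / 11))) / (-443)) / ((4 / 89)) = -979/14176 = -0.07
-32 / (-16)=2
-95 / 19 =-5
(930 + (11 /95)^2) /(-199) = -8393371/1795975 = -4.67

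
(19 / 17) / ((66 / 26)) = 247/561 = 0.44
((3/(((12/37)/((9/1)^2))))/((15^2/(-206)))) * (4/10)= -34299/125 = -274.39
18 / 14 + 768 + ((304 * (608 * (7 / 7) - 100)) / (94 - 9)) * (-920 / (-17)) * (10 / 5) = 399373097/2023 = 197416.26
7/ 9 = 0.78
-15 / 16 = -0.94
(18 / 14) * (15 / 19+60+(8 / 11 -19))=79974/1463 = 54.66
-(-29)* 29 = 841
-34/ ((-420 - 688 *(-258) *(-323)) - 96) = 17/28667154 = 0.00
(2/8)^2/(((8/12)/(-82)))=-123/16 = -7.69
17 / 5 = 3.40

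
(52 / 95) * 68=37.22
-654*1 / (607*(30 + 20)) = -327/15175 = -0.02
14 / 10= 7/5 = 1.40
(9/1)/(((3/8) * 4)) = 6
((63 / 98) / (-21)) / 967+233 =22080475/94766 = 233.00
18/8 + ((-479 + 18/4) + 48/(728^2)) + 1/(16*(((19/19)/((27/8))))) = -500346205/1059968 = -472.04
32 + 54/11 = 406/11 = 36.91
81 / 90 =9/10 = 0.90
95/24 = 3.96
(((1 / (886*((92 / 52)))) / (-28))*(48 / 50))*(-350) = 78/10189 = 0.01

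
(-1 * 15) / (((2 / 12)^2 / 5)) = -2700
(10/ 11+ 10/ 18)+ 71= 7174/99 = 72.46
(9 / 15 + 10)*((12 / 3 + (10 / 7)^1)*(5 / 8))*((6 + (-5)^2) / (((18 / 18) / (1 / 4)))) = 278.72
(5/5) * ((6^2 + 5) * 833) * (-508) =-17349724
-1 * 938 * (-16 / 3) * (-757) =-11361056/3 = -3787018.67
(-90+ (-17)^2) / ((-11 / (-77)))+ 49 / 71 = 98952/71 = 1393.69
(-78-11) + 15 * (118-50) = 931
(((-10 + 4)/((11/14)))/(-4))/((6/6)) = 21/11 = 1.91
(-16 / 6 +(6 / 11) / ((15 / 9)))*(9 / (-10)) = 579/275 = 2.11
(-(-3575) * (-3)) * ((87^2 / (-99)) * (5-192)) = -153335325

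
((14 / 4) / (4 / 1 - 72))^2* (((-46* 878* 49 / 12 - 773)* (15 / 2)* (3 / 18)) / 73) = -7611415/1012656 = -7.52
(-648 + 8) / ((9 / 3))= -640/3 = -213.33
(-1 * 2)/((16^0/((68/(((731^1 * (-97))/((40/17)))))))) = 320/70907 = 0.00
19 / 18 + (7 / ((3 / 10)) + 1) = 457/18 = 25.39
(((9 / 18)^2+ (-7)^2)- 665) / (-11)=2463/44 = 55.98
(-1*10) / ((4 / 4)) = -10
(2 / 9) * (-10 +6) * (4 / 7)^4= -2048/21609 = -0.09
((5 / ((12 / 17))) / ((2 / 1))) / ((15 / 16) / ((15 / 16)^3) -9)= -6375/14152 = -0.45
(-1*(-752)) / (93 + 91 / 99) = 37224/4649 = 8.01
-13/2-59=-131/2 = -65.50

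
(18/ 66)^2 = 9/121 = 0.07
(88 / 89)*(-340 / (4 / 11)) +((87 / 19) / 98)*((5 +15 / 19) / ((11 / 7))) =-207882845/224903 = -924.32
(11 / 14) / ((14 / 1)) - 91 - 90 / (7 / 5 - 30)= -2460775/28028 = -87.80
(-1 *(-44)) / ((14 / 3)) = 9.43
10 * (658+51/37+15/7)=1713340/259 = 6615.21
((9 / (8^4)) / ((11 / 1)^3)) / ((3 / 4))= 3/1362944 = 0.00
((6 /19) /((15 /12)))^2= 576/9025 = 0.06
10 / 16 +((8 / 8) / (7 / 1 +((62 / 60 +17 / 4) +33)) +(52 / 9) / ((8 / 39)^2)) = 5997379/43472 = 137.96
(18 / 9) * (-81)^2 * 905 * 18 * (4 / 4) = 213757380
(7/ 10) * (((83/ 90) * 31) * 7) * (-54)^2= 10212237/25 = 408489.48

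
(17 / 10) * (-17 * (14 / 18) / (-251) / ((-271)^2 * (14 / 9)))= 289/368673820 = 0.00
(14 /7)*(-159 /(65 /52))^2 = 808992/25 = 32359.68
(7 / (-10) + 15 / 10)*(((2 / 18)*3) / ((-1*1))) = -4/15 = -0.27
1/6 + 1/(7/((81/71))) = 983/2982 = 0.33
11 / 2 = 5.50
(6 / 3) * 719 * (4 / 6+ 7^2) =214262/3 = 71420.67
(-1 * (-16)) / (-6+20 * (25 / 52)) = 208/47 = 4.43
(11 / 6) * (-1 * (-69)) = 253/2 = 126.50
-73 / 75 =-0.97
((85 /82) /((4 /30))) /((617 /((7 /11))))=8925/1113068 = 0.01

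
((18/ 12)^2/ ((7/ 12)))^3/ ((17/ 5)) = 98415/5831 = 16.88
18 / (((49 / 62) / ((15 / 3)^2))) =27900/49 = 569.39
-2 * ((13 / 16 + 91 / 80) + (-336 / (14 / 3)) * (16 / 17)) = 22377/170 = 131.63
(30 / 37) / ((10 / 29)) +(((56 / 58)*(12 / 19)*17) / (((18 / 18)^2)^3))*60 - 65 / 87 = 38140036/61161 = 623.60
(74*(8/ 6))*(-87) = -8584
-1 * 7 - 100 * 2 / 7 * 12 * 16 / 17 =-39233/119 = -329.69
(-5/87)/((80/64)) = -0.05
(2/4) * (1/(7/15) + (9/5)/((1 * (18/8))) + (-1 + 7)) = 313/70 = 4.47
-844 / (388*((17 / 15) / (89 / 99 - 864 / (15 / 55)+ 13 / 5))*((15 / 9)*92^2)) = 82629077/191910620 = 0.43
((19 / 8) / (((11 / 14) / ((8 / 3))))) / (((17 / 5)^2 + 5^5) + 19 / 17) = 113050/44005929 = 0.00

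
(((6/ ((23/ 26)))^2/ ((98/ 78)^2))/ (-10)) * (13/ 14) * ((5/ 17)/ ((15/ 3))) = -0.16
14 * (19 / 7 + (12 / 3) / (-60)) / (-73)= -556/1095 = -0.51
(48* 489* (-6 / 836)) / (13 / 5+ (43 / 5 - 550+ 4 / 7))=0.31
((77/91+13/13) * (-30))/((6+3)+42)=-240/221 = -1.09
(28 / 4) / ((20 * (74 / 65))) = 91/296 = 0.31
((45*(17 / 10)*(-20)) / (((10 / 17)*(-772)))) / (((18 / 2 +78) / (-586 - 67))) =-566151/22388 = -25.29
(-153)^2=23409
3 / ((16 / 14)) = 21/8 = 2.62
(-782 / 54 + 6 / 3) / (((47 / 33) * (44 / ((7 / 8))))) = -2359/13536 = -0.17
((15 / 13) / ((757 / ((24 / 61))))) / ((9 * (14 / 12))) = 240/4202107 = 0.00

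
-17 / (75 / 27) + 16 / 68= -2501/425 = -5.88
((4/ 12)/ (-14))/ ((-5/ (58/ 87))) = 1/315 = 0.00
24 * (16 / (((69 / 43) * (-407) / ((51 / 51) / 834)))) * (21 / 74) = -9632/48143623 = 0.00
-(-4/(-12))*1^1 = -1/3 = -0.33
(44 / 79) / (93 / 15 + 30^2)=220/357949 = 0.00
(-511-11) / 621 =-58/69 = -0.84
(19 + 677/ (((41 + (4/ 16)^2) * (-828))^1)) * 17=43881641/135999 = 322.66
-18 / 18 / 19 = -1/19 = -0.05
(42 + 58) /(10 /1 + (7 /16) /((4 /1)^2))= 25600/2567 = 9.97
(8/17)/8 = 1/17 = 0.06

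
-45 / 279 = -5/31 = -0.16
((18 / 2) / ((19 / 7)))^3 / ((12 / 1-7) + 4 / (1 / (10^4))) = 3969/4355465 = 0.00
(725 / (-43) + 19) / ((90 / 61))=2806/1935 = 1.45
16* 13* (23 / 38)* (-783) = -1872936/19 = -98575.58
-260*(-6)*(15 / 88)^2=43875/968 = 45.33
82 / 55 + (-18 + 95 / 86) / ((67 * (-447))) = 211280263/141658770 = 1.49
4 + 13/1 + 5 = 22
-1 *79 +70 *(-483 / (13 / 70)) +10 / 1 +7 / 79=-182122.76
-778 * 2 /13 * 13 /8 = -389/2 = -194.50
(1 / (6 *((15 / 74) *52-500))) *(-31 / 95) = 1147/10322700 = 0.00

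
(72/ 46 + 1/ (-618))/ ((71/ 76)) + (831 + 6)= 423192239/504597 = 838.67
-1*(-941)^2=-885481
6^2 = 36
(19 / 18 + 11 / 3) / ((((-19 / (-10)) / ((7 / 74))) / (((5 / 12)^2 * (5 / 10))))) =74375/3644352 = 0.02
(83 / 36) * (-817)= -67811/36 = -1883.64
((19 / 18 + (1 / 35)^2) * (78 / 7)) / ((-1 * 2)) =-302809/51450 = -5.89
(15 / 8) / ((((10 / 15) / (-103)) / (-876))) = 1015065/4 = 253766.25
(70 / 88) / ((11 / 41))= 1435/484 = 2.96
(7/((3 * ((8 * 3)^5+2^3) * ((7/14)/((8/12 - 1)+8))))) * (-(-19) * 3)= 3059/11943948 = 0.00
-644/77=-92/11 = -8.36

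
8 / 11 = 0.73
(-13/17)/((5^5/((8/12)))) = -26/159375 = 0.00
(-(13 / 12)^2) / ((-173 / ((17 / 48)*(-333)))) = -106301/132864 = -0.80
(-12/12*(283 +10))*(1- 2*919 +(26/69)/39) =111415301/207 = 538238.17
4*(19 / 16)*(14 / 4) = 133/8 = 16.62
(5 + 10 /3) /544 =0.02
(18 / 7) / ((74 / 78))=702/259 = 2.71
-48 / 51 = -16/17 = -0.94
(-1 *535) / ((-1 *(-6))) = -535/6 = -89.17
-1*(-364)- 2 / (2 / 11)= 353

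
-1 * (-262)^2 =-68644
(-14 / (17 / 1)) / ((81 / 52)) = -728/1377 = -0.53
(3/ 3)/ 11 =1/11 = 0.09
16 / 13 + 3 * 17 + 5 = 744/13 = 57.23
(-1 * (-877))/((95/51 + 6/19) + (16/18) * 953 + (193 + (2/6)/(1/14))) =2549439/3043502 = 0.84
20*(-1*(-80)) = 1600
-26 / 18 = -13/9 = -1.44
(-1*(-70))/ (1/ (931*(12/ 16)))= 97755/2 = 48877.50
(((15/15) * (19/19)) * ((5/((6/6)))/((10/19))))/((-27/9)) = -19/6 = -3.17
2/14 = 1/7 = 0.14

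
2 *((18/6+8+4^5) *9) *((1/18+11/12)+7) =297045/2 = 148522.50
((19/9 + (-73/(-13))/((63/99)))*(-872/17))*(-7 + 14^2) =-106013.10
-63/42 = -1.50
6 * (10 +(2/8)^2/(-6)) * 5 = 4795/16 = 299.69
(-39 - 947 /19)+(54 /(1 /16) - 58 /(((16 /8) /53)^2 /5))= -7709339/38 = -202877.34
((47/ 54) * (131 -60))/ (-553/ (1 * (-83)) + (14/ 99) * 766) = 3046681/5669034 = 0.54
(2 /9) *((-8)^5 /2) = -3640.89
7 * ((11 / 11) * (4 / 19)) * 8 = 224/19 = 11.79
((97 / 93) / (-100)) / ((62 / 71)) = -6887/576600 = -0.01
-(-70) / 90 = 7/9 = 0.78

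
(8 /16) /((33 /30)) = 5/11 = 0.45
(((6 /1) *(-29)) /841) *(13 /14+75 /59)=-5451/11977 = -0.46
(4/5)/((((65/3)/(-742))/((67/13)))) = -596568/4225 = -141.20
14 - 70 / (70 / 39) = -25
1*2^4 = 16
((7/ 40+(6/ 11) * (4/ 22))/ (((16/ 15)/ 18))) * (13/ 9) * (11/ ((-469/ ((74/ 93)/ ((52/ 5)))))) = -245495/20470912 = -0.01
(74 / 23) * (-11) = -814/23 = -35.39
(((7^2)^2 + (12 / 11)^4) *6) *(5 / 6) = 175868885/14641 = 12012.08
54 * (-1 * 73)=-3942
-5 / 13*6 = -30/13 = -2.31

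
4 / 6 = 2/3 = 0.67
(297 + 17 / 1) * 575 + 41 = 180591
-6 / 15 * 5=-2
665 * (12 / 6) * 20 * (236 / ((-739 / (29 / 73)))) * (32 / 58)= -100441600/53947 = -1861.86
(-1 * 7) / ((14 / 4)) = -2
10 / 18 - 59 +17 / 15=-2579/45 = -57.31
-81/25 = -3.24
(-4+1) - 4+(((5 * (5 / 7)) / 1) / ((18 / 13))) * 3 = 31/42 = 0.74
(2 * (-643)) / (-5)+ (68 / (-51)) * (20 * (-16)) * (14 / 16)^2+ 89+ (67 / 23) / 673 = 156230552/232185 = 672.87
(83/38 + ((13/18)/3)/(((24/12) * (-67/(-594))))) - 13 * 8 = -100.75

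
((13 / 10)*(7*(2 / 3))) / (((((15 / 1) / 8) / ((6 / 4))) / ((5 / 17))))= 364/255 = 1.43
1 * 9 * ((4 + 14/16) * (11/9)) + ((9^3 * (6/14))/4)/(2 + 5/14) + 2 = 7811/88 = 88.76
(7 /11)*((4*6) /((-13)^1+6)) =-2.18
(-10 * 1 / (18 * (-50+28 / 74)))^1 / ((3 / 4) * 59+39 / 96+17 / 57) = 28120/112909869 = 0.00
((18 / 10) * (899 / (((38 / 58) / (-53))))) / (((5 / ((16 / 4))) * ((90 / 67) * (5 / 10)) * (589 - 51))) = -185156242/638875 = -289.82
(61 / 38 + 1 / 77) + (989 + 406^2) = 485208685/2926 = 165826.62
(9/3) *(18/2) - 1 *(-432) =459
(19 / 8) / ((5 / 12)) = 57/10 = 5.70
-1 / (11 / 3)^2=-9/121 = -0.07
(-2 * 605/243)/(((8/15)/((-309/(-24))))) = -311575/2592 = -120.21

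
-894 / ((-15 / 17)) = 5066/5 = 1013.20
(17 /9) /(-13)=-17/117 = -0.15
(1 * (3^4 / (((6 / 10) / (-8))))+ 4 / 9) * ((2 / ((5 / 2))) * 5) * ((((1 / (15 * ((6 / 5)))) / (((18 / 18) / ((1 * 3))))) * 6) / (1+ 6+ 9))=-2429/9 = -269.89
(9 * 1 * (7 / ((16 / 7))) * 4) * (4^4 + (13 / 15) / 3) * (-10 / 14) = -80731/4 = -20182.75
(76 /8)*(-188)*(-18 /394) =16074/197 = 81.59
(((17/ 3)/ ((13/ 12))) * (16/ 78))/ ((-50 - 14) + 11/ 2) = -1088/59319 = -0.02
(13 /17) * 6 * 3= 234/17 = 13.76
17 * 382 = 6494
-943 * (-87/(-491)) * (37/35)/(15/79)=-79935281/85925 = -930.29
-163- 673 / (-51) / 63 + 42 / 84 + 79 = -83.29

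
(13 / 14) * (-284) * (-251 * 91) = 6023498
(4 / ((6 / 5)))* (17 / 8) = 85/12 = 7.08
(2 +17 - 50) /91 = -31/91 = -0.34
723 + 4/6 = 2171/3 = 723.67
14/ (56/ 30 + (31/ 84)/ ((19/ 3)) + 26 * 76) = 111720/15783841 = 0.01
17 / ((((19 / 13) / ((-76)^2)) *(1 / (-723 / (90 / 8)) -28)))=-64765376/27007 = -2398.10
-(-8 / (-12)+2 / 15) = -4/5 = -0.80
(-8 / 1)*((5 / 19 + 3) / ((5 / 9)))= -4464/95 = -46.99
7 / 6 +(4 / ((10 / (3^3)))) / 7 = 569/210 = 2.71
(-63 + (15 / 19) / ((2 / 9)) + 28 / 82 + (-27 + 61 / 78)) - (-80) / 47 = -119404048/1427907 = -83.62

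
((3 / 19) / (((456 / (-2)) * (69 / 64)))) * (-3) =16/8303 = 0.00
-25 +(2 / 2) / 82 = -2049/82 = -24.99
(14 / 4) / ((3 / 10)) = 35/3 = 11.67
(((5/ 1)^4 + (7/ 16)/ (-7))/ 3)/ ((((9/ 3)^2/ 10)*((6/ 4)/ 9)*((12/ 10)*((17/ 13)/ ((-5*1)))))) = -1805375/408 = -4424.94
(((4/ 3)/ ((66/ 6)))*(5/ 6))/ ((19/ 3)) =10/627 = 0.02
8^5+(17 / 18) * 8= 294980/9 = 32775.56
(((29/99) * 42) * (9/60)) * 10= 203/11 = 18.45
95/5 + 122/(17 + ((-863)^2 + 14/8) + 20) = 56605877/2979231 = 19.00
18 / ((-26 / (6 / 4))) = -1.04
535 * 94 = 50290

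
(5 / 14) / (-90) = -1/252 = 0.00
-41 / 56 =-0.73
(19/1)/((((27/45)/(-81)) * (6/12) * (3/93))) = -159030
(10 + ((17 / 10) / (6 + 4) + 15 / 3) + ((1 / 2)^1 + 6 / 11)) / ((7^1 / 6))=53511/3850 = 13.90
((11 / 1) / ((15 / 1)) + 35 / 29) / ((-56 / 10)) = -211/609 = -0.35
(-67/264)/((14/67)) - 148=-551497/3696 = -149.21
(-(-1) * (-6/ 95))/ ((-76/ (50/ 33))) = 5/3971 = 0.00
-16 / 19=-0.84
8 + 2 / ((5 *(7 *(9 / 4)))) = 2528/315 = 8.03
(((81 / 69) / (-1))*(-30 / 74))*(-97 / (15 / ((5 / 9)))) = -1455/851 = -1.71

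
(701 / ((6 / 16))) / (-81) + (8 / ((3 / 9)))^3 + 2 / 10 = 16768363/1215 = 13801.12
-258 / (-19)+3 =315/19 = 16.58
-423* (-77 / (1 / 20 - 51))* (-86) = 56022120/1019 = 54977.55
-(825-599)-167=-393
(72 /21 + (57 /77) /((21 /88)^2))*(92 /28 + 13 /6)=1935508/21609 = 89.57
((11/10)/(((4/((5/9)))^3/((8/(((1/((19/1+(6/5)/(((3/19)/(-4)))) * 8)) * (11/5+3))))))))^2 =27300625/159668496 = 0.17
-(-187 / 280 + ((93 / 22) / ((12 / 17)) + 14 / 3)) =-23071/2310 = -9.99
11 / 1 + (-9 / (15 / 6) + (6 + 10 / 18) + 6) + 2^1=988/45 = 21.96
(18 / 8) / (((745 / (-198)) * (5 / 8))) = -3564/3725 = -0.96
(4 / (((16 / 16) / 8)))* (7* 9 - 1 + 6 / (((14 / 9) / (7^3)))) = 44320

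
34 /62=17/31 = 0.55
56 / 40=7/5 = 1.40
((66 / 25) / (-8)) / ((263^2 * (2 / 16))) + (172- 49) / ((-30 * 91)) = -14191657/314718950 = -0.05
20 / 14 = 1.43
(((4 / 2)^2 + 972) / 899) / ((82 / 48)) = 23424/36859 = 0.64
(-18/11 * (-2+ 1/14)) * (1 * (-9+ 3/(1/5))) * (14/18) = 162/11 = 14.73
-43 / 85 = -0.51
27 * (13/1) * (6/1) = 2106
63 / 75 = 21/25 = 0.84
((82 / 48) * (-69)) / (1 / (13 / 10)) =-12259/80 = -153.24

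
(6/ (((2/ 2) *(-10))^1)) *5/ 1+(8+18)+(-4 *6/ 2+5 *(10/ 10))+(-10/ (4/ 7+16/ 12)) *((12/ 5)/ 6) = 13.90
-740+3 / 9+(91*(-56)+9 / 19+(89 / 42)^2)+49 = -193779545/33516 = -5781.70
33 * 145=4785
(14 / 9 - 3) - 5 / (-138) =-583/414 = -1.41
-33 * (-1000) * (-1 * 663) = -21879000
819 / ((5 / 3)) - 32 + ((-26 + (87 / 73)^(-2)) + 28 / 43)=707492384/1627335 = 434.76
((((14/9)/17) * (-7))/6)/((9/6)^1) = -98/1377 = -0.07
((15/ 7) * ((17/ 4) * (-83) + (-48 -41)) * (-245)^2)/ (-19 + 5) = 32468625/8 = 4058578.12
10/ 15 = 2/3 = 0.67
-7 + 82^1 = 75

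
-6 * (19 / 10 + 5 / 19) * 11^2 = -149193/95 = -1570.45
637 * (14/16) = 4459/8 = 557.38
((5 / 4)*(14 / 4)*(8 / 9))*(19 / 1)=665/9 = 73.89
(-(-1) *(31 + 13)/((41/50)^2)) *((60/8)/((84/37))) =2543750/11767 = 216.18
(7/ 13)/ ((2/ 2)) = 7/13 = 0.54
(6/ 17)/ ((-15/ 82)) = -164/85 = -1.93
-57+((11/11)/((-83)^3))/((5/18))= -162959313/2858935 = -57.00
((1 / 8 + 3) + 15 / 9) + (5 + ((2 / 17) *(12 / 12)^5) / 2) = 4019/408 = 9.85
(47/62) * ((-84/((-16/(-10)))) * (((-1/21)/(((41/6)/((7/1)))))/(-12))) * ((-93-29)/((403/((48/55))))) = 240828/5634343 = 0.04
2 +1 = 3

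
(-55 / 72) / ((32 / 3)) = -55/768 = -0.07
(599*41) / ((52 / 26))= 24559/2 = 12279.50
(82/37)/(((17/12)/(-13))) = -12792/629 = -20.34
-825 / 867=-275/289 = -0.95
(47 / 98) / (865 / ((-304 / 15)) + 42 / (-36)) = -21432/1959461 = -0.01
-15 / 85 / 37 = -3/629 = 0.00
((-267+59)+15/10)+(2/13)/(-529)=-206.50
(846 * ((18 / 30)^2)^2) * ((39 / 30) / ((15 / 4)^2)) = 791856/78125 = 10.14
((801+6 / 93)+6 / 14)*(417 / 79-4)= 17566324/17143 = 1024.69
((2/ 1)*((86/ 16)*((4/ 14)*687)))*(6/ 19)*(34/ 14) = 1506591/931 = 1618.25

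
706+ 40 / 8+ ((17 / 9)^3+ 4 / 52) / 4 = 13508593/18954 = 712.70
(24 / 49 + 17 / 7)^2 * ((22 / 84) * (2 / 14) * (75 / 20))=1124695/941192 = 1.19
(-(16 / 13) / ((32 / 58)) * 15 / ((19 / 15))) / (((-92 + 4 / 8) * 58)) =75/15067 = 0.00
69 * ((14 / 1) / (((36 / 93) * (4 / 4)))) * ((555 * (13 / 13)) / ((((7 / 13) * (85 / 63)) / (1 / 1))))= 64818117/34 = 1906415.21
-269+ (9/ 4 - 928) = -4779/4 = -1194.75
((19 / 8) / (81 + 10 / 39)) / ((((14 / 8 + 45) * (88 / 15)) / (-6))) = -33345/52149064 = 0.00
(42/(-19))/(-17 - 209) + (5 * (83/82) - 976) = -170935977/176054 = -970.93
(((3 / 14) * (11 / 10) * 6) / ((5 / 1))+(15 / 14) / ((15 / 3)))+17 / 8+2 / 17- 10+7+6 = 136607/23800 = 5.74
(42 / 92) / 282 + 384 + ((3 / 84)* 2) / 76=441673599/1150184 = 384.00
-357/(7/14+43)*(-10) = 2380/29 = 82.07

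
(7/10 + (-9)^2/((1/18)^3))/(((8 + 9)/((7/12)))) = 33067489/2040 = 16209.55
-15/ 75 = -1/5 = -0.20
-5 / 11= -0.45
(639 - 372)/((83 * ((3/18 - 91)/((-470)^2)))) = -70776360/9047 = -7823.19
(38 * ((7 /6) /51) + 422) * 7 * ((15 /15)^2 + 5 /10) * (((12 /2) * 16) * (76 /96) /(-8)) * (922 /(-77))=566698541/1122 = 505078.91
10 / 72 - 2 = -67/36 = -1.86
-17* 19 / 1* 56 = -18088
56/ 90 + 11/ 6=221/90 = 2.46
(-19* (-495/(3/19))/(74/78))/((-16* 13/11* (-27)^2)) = -218405/47952 = -4.55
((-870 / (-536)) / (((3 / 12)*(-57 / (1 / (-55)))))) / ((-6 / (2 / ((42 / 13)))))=-377/1764378 = 0.00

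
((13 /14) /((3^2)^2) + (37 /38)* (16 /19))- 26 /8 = -1980217/818748 = -2.42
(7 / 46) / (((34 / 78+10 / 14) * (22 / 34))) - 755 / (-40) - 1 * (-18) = 11782669/317768 = 37.08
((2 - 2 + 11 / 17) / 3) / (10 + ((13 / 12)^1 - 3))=44/1649 = 0.03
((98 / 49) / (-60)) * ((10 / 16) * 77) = -77/48 = -1.60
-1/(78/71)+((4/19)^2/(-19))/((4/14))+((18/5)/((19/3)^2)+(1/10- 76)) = -20524996/267501 = -76.73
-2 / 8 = -1/4 = -0.25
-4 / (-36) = 1/9 = 0.11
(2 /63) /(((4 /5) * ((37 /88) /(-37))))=-220/63 = -3.49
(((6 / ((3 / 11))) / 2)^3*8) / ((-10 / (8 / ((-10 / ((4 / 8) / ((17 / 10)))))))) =21296/85 = 250.54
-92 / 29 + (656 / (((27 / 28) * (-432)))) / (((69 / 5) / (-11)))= -2796632/1458729 = -1.92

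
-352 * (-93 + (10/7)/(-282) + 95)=-693088/987 = -702.22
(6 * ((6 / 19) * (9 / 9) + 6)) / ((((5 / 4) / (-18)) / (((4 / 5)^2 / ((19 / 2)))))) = -331776/9025 = -36.76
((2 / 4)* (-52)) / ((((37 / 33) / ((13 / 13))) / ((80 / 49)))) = -68640/1813 = -37.86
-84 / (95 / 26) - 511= -50729/95 = -533.99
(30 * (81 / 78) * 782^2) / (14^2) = 61916805/637 = 97200.64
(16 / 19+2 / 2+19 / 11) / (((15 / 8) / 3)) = 5968/1045 = 5.71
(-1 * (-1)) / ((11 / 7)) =7/11 = 0.64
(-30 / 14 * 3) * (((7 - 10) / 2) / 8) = 135/112 = 1.21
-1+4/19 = -15/19 = -0.79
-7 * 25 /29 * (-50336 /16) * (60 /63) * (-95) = -149435000/87 = -1717643.68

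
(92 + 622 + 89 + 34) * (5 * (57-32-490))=-1946025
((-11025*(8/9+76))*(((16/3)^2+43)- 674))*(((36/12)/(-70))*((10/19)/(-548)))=164181325/7809 = 21024.63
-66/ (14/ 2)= -66/7 = -9.43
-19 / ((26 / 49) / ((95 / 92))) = -88445/2392 = -36.98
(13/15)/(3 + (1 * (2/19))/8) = 988/3435 = 0.29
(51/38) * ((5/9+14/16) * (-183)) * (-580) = 15487595/76 = 203784.14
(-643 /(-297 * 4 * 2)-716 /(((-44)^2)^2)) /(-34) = -6841831/860188032 = -0.01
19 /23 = 0.83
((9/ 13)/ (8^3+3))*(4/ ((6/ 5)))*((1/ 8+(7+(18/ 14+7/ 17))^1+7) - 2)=39477/637364 = 0.06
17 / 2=8.50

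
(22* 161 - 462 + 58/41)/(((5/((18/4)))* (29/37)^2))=778305249/172405 = 4514.40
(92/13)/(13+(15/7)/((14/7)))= 1288/2561 = 0.50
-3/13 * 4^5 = -236.31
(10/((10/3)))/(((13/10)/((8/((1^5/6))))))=1440/13 = 110.77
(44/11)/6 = 2/3 = 0.67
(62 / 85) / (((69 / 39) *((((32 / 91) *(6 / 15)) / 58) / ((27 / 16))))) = 28714959/100096 = 286.87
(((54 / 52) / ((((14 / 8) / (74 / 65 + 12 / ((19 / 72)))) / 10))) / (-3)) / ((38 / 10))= -24.26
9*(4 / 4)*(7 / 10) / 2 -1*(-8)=223/20 = 11.15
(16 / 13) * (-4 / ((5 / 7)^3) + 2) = -17952/1625 = -11.05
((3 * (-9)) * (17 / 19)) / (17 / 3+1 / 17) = -23409/5548 = -4.22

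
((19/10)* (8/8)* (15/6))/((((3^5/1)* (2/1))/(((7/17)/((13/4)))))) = 133/107406 = 0.00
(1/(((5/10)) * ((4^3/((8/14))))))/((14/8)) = 1/98 = 0.01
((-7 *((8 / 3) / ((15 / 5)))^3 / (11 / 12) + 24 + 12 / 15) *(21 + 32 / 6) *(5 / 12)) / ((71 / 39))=117.15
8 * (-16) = -128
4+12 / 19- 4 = 12/19 = 0.63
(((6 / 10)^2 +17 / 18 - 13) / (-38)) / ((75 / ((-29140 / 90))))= -403589/303750 = -1.33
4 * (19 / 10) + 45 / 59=2467/295 = 8.36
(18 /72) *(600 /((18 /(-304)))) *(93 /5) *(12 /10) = -56544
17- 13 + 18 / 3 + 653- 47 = 616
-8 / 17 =-0.47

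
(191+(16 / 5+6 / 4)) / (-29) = -1957/290 = -6.75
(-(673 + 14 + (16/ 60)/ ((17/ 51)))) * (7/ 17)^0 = -3439/5 = -687.80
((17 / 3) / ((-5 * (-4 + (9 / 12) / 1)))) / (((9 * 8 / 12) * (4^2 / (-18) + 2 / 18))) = -34/455 = -0.07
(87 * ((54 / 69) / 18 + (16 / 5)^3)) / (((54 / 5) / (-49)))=-12951.42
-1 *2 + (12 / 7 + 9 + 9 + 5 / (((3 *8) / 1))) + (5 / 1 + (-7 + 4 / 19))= 51497/3192 = 16.13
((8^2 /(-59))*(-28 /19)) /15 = 1792/16815 = 0.11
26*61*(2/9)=3172/9 = 352.44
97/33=2.94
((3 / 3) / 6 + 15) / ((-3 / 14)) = -637/9 = -70.78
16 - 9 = 7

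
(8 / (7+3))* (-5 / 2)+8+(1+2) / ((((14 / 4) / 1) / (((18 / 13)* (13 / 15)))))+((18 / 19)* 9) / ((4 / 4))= 10344/665 = 15.55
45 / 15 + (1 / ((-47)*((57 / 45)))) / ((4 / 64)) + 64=59591/893 = 66.73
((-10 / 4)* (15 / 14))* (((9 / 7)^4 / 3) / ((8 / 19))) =-3116475/537824 = -5.79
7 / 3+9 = 34/3 = 11.33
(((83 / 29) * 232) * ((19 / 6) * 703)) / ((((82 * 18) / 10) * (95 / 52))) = 6068296/1107 = 5481.75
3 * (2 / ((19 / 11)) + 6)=408/19 = 21.47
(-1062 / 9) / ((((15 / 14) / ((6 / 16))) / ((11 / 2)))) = -4543/20 = -227.15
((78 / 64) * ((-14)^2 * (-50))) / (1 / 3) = -143325/4 = -35831.25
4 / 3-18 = -50/3 = -16.67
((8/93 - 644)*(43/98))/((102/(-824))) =530452472/232407 = 2282.43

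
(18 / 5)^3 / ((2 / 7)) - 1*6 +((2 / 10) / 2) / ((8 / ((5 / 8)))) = 2516861/16000 = 157.30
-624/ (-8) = 78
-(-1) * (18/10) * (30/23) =54/23 = 2.35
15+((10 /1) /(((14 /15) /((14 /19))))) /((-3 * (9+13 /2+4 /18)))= 79755/5377 = 14.83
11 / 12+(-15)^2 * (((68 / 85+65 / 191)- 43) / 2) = -10791419/2292 = -4708.30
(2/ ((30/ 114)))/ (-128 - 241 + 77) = -19/730 = -0.03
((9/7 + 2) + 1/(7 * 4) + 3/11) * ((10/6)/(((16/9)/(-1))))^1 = -16605/4928 = -3.37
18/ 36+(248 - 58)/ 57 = 23/6 = 3.83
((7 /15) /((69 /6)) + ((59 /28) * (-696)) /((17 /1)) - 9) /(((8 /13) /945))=-457423083/3128 = -146235.00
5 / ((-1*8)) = -5/8 = -0.62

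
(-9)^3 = -729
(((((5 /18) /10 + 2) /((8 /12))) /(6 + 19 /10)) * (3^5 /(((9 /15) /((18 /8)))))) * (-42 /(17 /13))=-121068675/10744 = -11268.49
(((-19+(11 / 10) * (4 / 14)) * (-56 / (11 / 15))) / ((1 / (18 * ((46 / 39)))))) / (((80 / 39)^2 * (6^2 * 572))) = 67689/193600 = 0.35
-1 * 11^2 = -121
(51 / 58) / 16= 51/928 = 0.05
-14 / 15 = -0.93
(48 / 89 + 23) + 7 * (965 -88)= 548466/89 = 6162.54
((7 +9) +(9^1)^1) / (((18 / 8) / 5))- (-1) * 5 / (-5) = 491/9 = 54.56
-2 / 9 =-0.22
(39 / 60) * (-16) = -52/5 = -10.40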